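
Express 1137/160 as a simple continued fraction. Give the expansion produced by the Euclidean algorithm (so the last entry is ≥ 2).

[7; 9, 2, 2, 3]

1137 = 7·160 + 17
160 = 9·17 + 7
17 = 2·7 + 3
7 = 2·3 + 1
3 = 3·1 + 0  (stop)
So 1137/160 = [7; 9, 2, 2, 3].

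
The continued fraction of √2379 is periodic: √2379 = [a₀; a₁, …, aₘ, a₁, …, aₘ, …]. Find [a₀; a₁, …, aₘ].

a₀ = ⌊√2379⌋ = 48.
With m₀=0, d₀=1 and mₖ₊₁ = dₖaₖ − mₖ, dₖ₊₁ = (n − mₖ₊₁²)/dₖ, aₖ₊₁ = ⌊(a₀+mₖ₊₁)/dₖ₊₁⌋:
  k=1: m=48, d=75, a=1
  k=2: m=27, d=22, a=3
  k=3: m=39, d=39, a=2
  k=4: m=39, d=22, a=3
  k=5: m=27, d=75, a=1
  k=6: m=48, d=1, a=96
d=1 and a=2a₀=96 at k=6, so the next step gives (m, d) = (48, 75) again — its k=1 value — and the period has length 6.

[48; 1, 3, 2, 3, 1, 96]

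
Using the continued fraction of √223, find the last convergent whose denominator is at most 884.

6705/449

√223 = [14; 1, 13, 1, 28, …] (period length 4).
Convergents:
  p_0/q_0 = 14/1
  p_1/q_1 = 15/1
  p_2/q_2 = 209/14
  p_3/q_3 = 224/15
  p_4/q_4 = 6481/434
  p_5/q_5 = 6705/449
  p_6/q_6 = 93646/6271
q_5 = 449 ≤ 884 < 6271 = q_6, so the answer is 6705/449.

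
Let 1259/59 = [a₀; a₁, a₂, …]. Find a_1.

2

1259 = 21·59 + 20   →  a_0 = 21
59 = 2·20 + 19   →  a_1 = 2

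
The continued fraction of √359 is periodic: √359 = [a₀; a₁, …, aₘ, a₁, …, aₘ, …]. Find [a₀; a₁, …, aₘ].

[18; 1, 17, 1, 36]

a₀ = ⌊√359⌋ = 18.
With m₀=0, d₀=1 and mₖ₊₁ = dₖaₖ − mₖ, dₖ₊₁ = (n − mₖ₊₁²)/dₖ, aₖ₊₁ = ⌊(a₀+mₖ₊₁)/dₖ₊₁⌋:
  k=1: m=18, d=35, a=1
  k=2: m=17, d=2, a=17
  k=3: m=17, d=35, a=1
  k=4: m=18, d=1, a=36
d=1 and a=2a₀=36 at k=4, so the next step gives (m, d) = (18, 35) again — its k=1 value — and the period has length 4.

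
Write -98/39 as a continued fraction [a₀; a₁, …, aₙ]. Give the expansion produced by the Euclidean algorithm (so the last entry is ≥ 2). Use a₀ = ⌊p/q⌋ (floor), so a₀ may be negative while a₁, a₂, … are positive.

-98 = -3*39 + 19
39 = 2*19 + 1
19 = 19*1 + 0  (stop)
So -98/39 = [-3; 2, 19].

[-3; 2, 19]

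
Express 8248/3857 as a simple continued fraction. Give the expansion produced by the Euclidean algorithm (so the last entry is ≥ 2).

8248 = 2*3857 + 534
3857 = 7*534 + 119
534 = 4*119 + 58
119 = 2*58 + 3
58 = 19*3 + 1
3 = 3*1 + 0  (stop)
So 8248/3857 = [2; 7, 4, 2, 19, 3].

[2; 7, 4, 2, 19, 3]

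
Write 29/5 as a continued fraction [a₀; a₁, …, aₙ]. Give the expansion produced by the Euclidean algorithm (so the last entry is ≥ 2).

29 = 5×5 + 4
5 = 1×4 + 1
4 = 4×1 + 0  (stop)
So 29/5 = [5; 1, 4].

[5; 1, 4]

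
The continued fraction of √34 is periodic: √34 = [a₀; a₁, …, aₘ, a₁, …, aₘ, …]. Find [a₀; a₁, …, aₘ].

[5; 1, 4, 1, 10]

a₀ = ⌊√34⌋ = 5.
With m₀=0, d₀=1 and mₖ₊₁ = dₖaₖ − mₖ, dₖ₊₁ = (n − mₖ₊₁²)/dₖ, aₖ₊₁ = ⌊(a₀+mₖ₊₁)/dₖ₊₁⌋:
  k=1: m=5, d=9, a=1
  k=2: m=4, d=2, a=4
  k=3: m=4, d=9, a=1
  k=4: m=5, d=1, a=10
d=1 and a=2a₀=10 at k=4, so the next step gives (m, d) = (5, 9) again — its k=1 value — and the period has length 4.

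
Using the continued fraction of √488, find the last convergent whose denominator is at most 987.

√488 = [22; 11, 44, …] (period length 2).
Convergents:
  p_0/q_0 = 22/1
  p_1/q_1 = 243/11
  p_2/q_2 = 10714/485
  p_3/q_3 = 118097/5346
q_2 = 485 ≤ 987 < 5346 = q_3, so the answer is 10714/485.

10714/485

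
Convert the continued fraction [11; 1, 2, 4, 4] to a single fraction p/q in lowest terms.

Fold from the inside: start with 4/1.
  4 + 1/4 = 17/4
  2 + 4/17 = 38/17
  1 + 17/38 = 55/38
  11 + 38/55 = 643/55

643/55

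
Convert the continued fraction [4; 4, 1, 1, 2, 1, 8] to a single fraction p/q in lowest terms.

1177/279

Using pₖ = aₖpₖ₋₁ + pₖ₋₂ and qₖ = aₖqₖ₋₁ + qₖ₋₂:
  k=0: a=4, p=4, q=1
  k=1: a=4, p=17, q=4
  k=2: a=1, p=21, q=5
  k=3: a=1, p=38, q=9
  k=4: a=2, p=97, q=23
  k=5: a=1, p=135, q=32
  k=6: a=8, p=1177, q=279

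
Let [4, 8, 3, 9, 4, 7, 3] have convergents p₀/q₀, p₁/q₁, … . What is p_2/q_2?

103/25

Using pₖ = aₖpₖ₋₁ + pₖ₋₂, qₖ = aₖqₖ₋₁ + qₖ₋₂ (with p₋₁=1, p₋₂=0, q₋₁=0, q₋₂=1):
  k=0: a=4, p=4, q=1
  k=1: a=8, p=33, q=8
  k=2: a=3, p=103, q=25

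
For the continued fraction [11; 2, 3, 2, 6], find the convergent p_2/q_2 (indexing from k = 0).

80/7

Using pₖ = aₖpₖ₋₁ + pₖ₋₂, qₖ = aₖqₖ₋₁ + qₖ₋₂ (with p₋₁=1, p₋₂=0, q₋₁=0, q₋₂=1):
  k=0: a=11, p=11, q=1
  k=1: a=2, p=23, q=2
  k=2: a=3, p=80, q=7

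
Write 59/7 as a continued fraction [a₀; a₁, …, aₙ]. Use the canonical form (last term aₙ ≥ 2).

59 = 8×7 + 3
7 = 2×3 + 1
3 = 3×1 + 0  (stop)
So 59/7 = [8; 2, 3].

[8; 2, 3]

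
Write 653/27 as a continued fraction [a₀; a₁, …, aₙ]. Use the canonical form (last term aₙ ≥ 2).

[24; 5, 2, 2]

653 = 24×27 + 5
27 = 5×5 + 2
5 = 2×2 + 1
2 = 2×1 + 0  (stop)
So 653/27 = [24; 5, 2, 2].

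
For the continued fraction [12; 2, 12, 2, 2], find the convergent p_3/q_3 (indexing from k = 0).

649/52

Using pₖ = aₖpₖ₋₁ + pₖ₋₂, qₖ = aₖqₖ₋₁ + qₖ₋₂ (with p₋₁=1, p₋₂=0, q₋₁=0, q₋₂=1):
  k=0: a=12, p=12, q=1
  k=1: a=2, p=25, q=2
  k=2: a=12, p=312, q=25
  k=3: a=2, p=649, q=52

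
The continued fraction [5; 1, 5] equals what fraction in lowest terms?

35/6

Fold from the inside: start with 5/1.
  1 + 1/5 = 6/5
  5 + 5/6 = 35/6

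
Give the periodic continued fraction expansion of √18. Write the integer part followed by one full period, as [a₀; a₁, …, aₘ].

a₀ = ⌊√18⌋ = 4.
With m₀=0, d₀=1 and mₖ₊₁ = dₖaₖ − mₖ, dₖ₊₁ = (n − mₖ₊₁²)/dₖ, aₖ₊₁ = ⌊(a₀+mₖ₊₁)/dₖ₊₁⌋:
  k=1: m=4, d=2, a=4
  k=2: m=4, d=1, a=8
d=1 and a=2a₀=8 at k=2, so the next step gives (m, d) = (4, 2) again — its k=1 value — and the period has length 2.

[4; 4, 8]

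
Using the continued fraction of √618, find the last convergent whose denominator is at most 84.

1417/57

√618 = [24; 1, 6, 8, 6, 1, 48, …] (period length 6).
Convergents:
  p_0/q_0 = 24/1
  p_1/q_1 = 25/1
  p_2/q_2 = 174/7
  p_3/q_3 = 1417/57
  p_4/q_4 = 8676/349
q_3 = 57 ≤ 84 < 349 = q_4, so the answer is 1417/57.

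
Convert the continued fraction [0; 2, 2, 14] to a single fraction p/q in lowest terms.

Fold from the inside: start with 14/1.
  2 + 1/14 = 29/14
  2 + 14/29 = 72/29
  0 + 29/72 = 29/72

29/72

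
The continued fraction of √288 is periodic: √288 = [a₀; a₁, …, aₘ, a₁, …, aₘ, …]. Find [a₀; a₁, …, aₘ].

[16; 1, 32]

a₀ = ⌊√288⌋ = 16.
With m₀=0, d₀=1 and mₖ₊₁ = dₖaₖ − mₖ, dₖ₊₁ = (n − mₖ₊₁²)/dₖ, aₖ₊₁ = ⌊(a₀+mₖ₊₁)/dₖ₊₁⌋:
  k=1: m=16, d=32, a=1
  k=2: m=16, d=1, a=32
d=1 and a=2a₀=32 at k=2, so the next step gives (m, d) = (16, 32) again — its k=1 value — and the period has length 2.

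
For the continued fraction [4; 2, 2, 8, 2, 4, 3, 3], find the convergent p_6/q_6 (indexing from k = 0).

5651/1283

Using pₖ = aₖpₖ₋₁ + pₖ₋₂, qₖ = aₖqₖ₋₁ + qₖ₋₂ (with p₋₁=1, p₋₂=0, q₋₁=0, q₋₂=1):
  k=0: a=4, p=4, q=1
  k=1: a=2, p=9, q=2
  k=2: a=2, p=22, q=5
  k=3: a=8, p=185, q=42
  k=4: a=2, p=392, q=89
  k=5: a=4, p=1753, q=398
  k=6: a=3, p=5651, q=1283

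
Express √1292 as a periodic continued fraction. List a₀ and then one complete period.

[35; 1, 16, 1, 70]

a₀ = ⌊√1292⌋ = 35.
With m₀=0, d₀=1 and mₖ₊₁ = dₖaₖ − mₖ, dₖ₊₁ = (n − mₖ₊₁²)/dₖ, aₖ₊₁ = ⌊(a₀+mₖ₊₁)/dₖ₊₁⌋:
  k=1: m=35, d=67, a=1
  k=2: m=32, d=4, a=16
  k=3: m=32, d=67, a=1
  k=4: m=35, d=1, a=70
d=1 and a=2a₀=70 at k=4, so the next step gives (m, d) = (35, 67) again — its k=1 value — and the period has length 4.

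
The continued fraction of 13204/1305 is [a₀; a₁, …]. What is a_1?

8

13204 = 10·1305 + 154   →  a_0 = 10
1305 = 8·154 + 73   →  a_1 = 8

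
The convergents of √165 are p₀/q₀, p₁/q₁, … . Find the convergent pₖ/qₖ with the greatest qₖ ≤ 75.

912/71

√165 = [12; 1, 5, 2, 5, 1, 24, …] (period length 6).
Convergents:
  p_0/q_0 = 12/1
  p_1/q_1 = 13/1
  p_2/q_2 = 77/6
  p_3/q_3 = 167/13
  p_4/q_4 = 912/71
  p_5/q_5 = 1079/84
q_4 = 71 ≤ 75 < 84 = q_5, so the answer is 912/71.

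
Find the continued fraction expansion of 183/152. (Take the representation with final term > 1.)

[1; 4, 1, 9, 3]

183 = 1·152 + 31
152 = 4·31 + 28
31 = 1·28 + 3
28 = 9·3 + 1
3 = 3·1 + 0  (stop)
So 183/152 = [1; 4, 1, 9, 3].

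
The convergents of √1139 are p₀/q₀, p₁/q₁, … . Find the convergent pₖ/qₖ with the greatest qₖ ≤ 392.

√1139 = [33; 1, 2, 1, 66, …] (period length 4).
Convergents:
  p_0/q_0 = 33/1
  p_1/q_1 = 34/1
  p_2/q_2 = 101/3
  p_3/q_3 = 135/4
  p_4/q_4 = 9011/267
  p_5/q_5 = 9146/271
  p_6/q_6 = 27303/809
q_5 = 271 ≤ 392 < 809 = q_6, so the answer is 9146/271.

9146/271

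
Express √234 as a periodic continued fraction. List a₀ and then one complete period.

a₀ = ⌊√234⌋ = 15.
With m₀=0, d₀=1 and mₖ₊₁ = dₖaₖ − mₖ, dₖ₊₁ = (n − mₖ₊₁²)/dₖ, aₖ₊₁ = ⌊(a₀+mₖ₊₁)/dₖ₊₁⌋:
  k=1: m=15, d=9, a=3
  k=2: m=12, d=10, a=2
  k=3: m=8, d=17, a=1
  k=4: m=9, d=9, a=2
  k=5: m=9, d=17, a=1
  k=6: m=8, d=10, a=2
  k=7: m=12, d=9, a=3
  k=8: m=15, d=1, a=30
d=1 and a=2a₀=30 at k=8, so the next step gives (m, d) = (15, 9) again — its k=1 value — and the period has length 8.

[15; 3, 2, 1, 2, 1, 2, 3, 30]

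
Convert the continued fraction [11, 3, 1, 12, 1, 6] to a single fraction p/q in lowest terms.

Fold from the inside: start with 6/1.
  1 + 1/6 = 7/6
  12 + 6/7 = 90/7
  1 + 7/90 = 97/90
  3 + 90/97 = 381/97
  11 + 97/381 = 4288/381

4288/381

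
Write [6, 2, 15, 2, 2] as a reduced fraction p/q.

1031/159

Fold from the inside: start with 2/1.
  2 + 1/2 = 5/2
  15 + 2/5 = 77/5
  2 + 5/77 = 159/77
  6 + 77/159 = 1031/159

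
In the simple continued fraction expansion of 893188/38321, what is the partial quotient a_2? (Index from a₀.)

893188 = 23·38321 + 11805   →  a_0 = 23
38321 = 3·11805 + 2906   →  a_1 = 3
11805 = 4·2906 + 181   →  a_2 = 4

4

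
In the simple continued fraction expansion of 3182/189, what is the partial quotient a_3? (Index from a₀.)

10

3182 = 16·189 + 158   →  a_0 = 16
189 = 1·158 + 31   →  a_1 = 1
158 = 5·31 + 3   →  a_2 = 5
31 = 10·3 + 1   →  a_3 = 10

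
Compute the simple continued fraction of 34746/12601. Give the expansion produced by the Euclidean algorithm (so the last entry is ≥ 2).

34746 = 2×12601 + 9544
12601 = 1×9544 + 3057
9544 = 3×3057 + 373
3057 = 8×373 + 73
373 = 5×73 + 8
73 = 9×8 + 1
8 = 8×1 + 0  (stop)
So 34746/12601 = [2; 1, 3, 8, 5, 9, 8].

[2; 1, 3, 8, 5, 9, 8]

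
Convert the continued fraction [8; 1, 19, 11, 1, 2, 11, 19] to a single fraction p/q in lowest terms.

Using pₖ = aₖpₖ₋₁ + pₖ₋₂ and qₖ = aₖqₖ₋₁ + qₖ₋₂:
  k=0: a=8, p=8, q=1
  k=1: a=1, p=9, q=1
  k=2: a=19, p=179, q=20
  k=3: a=11, p=1978, q=221
  k=4: a=1, p=2157, q=241
  k=5: a=2, p=6292, q=703
  k=6: a=11, p=71369, q=7974
  k=7: a=19, p=1362303, q=152209

1362303/152209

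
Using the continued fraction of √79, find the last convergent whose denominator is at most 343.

1431/161

√79 = [8; 1, 7, 1, 16, …] (period length 4).
Convergents:
  p_0/q_0 = 8/1
  p_1/q_1 = 9/1
  p_2/q_2 = 71/8
  p_3/q_3 = 80/9
  p_4/q_4 = 1351/152
  p_5/q_5 = 1431/161
  p_6/q_6 = 11368/1279
q_5 = 161 ≤ 343 < 1279 = q_6, so the answer is 1431/161.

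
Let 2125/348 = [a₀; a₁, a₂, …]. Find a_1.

9

2125 = 6·348 + 37   →  a_0 = 6
348 = 9·37 + 15   →  a_1 = 9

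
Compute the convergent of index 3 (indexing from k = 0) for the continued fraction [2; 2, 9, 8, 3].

381/154

Using pₖ = aₖpₖ₋₁ + pₖ₋₂, qₖ = aₖqₖ₋₁ + qₖ₋₂ (with p₋₁=1, p₋₂=0, q₋₁=0, q₋₂=1):
  k=0: a=2, p=2, q=1
  k=1: a=2, p=5, q=2
  k=2: a=9, p=47, q=19
  k=3: a=8, p=381, q=154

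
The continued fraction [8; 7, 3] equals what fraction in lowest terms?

179/22

Fold from the inside: start with 3/1.
  7 + 1/3 = 22/3
  8 + 3/22 = 179/22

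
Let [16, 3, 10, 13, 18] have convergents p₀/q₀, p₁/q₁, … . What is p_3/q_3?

6627/406

Using pₖ = aₖpₖ₋₁ + pₖ₋₂, qₖ = aₖqₖ₋₁ + qₖ₋₂ (with p₋₁=1, p₋₂=0, q₋₁=0, q₋₂=1):
  k=0: a=16, p=16, q=1
  k=1: a=3, p=49, q=3
  k=2: a=10, p=506, q=31
  k=3: a=13, p=6627, q=406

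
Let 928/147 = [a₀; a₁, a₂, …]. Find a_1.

3

928 = 6·147 + 46   →  a_0 = 6
147 = 3·46 + 9   →  a_1 = 3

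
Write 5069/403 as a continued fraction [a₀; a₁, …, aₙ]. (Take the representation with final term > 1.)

5069 = 12·403 + 233
403 = 1·233 + 170
233 = 1·170 + 63
170 = 2·63 + 44
63 = 1·44 + 19
44 = 2·19 + 6
19 = 3·6 + 1
6 = 6·1 + 0  (stop)
So 5069/403 = [12; 1, 1, 2, 1, 2, 3, 6].

[12; 1, 1, 2, 1, 2, 3, 6]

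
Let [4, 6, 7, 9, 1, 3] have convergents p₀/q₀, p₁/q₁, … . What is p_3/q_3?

1636/393

Using pₖ = aₖpₖ₋₁ + pₖ₋₂, qₖ = aₖqₖ₋₁ + qₖ₋₂ (with p₋₁=1, p₋₂=0, q₋₁=0, q₋₂=1):
  k=0: a=4, p=4, q=1
  k=1: a=6, p=25, q=6
  k=2: a=7, p=179, q=43
  k=3: a=9, p=1636, q=393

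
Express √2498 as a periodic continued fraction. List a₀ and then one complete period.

[49; 1, 48, 1, 98]

a₀ = ⌊√2498⌋ = 49.
With m₀=0, d₀=1 and mₖ₊₁ = dₖaₖ − mₖ, dₖ₊₁ = (n − mₖ₊₁²)/dₖ, aₖ₊₁ = ⌊(a₀+mₖ₊₁)/dₖ₊₁⌋:
  k=1: m=49, d=97, a=1
  k=2: m=48, d=2, a=48
  k=3: m=48, d=97, a=1
  k=4: m=49, d=1, a=98
d=1 and a=2a₀=98 at k=4, so the next step gives (m, d) = (49, 97) again — its k=1 value — and the period has length 4.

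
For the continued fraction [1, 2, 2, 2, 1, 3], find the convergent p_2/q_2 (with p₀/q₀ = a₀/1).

Using pₖ = aₖpₖ₋₁ + pₖ₋₂, qₖ = aₖqₖ₋₁ + qₖ₋₂ (with p₋₁=1, p₋₂=0, q₋₁=0, q₋₂=1):
  k=0: a=1, p=1, q=1
  k=1: a=2, p=3, q=2
  k=2: a=2, p=7, q=5

7/5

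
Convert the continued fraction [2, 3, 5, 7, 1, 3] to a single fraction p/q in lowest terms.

Using pₖ = aₖpₖ₋₁ + pₖ₋₂ and qₖ = aₖqₖ₋₁ + qₖ₋₂:
  k=0: a=2, p=2, q=1
  k=1: a=3, p=7, q=3
  k=2: a=5, p=37, q=16
  k=3: a=7, p=266, q=115
  k=4: a=1, p=303, q=131
  k=5: a=3, p=1175, q=508

1175/508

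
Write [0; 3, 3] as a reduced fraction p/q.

3/10

Fold from the inside: start with 3/1.
  3 + 1/3 = 10/3
  0 + 3/10 = 3/10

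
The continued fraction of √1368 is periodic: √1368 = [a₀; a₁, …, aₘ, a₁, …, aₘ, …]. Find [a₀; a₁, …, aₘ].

[36; 1, 72]

a₀ = ⌊√1368⌋ = 36.
With m₀=0, d₀=1 and mₖ₊₁ = dₖaₖ − mₖ, dₖ₊₁ = (n − mₖ₊₁²)/dₖ, aₖ₊₁ = ⌊(a₀+mₖ₊₁)/dₖ₊₁⌋:
  k=1: m=36, d=72, a=1
  k=2: m=36, d=1, a=72
d=1 and a=2a₀=72 at k=2, so the next step gives (m, d) = (36, 72) again — its k=1 value — and the period has length 2.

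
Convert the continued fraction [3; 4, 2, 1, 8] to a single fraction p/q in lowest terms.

365/113

Using pₖ = aₖpₖ₋₁ + pₖ₋₂ and qₖ = aₖqₖ₋₁ + qₖ₋₂:
  k=0: a=3, p=3, q=1
  k=1: a=4, p=13, q=4
  k=2: a=2, p=29, q=9
  k=3: a=1, p=42, q=13
  k=4: a=8, p=365, q=113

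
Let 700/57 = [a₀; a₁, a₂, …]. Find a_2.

700 = 12·57 + 16   →  a_0 = 12
57 = 3·16 + 9   →  a_1 = 3
16 = 1·9 + 7   →  a_2 = 1

1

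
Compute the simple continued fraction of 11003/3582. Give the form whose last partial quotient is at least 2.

[3; 13, 1, 15, 16]

11003 = 3·3582 + 257
3582 = 13·257 + 241
257 = 1·241 + 16
241 = 15·16 + 1
16 = 16·1 + 0  (stop)
So 11003/3582 = [3; 13, 1, 15, 16].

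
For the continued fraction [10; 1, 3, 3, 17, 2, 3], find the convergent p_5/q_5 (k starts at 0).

Using pₖ = aₖpₖ₋₁ + pₖ₋₂, qₖ = aₖqₖ₋₁ + qₖ₋₂ (with p₋₁=1, p₋₂=0, q₋₁=0, q₋₂=1):
  k=0: a=10, p=10, q=1
  k=1: a=1, p=11, q=1
  k=2: a=3, p=43, q=4
  k=3: a=3, p=140, q=13
  k=4: a=17, p=2423, q=225
  k=5: a=2, p=4986, q=463

4986/463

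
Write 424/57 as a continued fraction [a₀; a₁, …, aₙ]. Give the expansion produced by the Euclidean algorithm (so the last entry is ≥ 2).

424 = 7·57 + 25
57 = 2·25 + 7
25 = 3·7 + 4
7 = 1·4 + 3
4 = 1·3 + 1
3 = 3·1 + 0  (stop)
So 424/57 = [7; 2, 3, 1, 1, 3].

[7; 2, 3, 1, 1, 3]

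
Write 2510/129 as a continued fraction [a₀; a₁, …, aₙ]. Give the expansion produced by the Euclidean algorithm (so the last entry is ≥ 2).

[19; 2, 5, 2, 1, 3]

2510 = 19×129 + 59
129 = 2×59 + 11
59 = 5×11 + 4
11 = 2×4 + 3
4 = 1×3 + 1
3 = 3×1 + 0  (stop)
So 2510/129 = [19; 2, 5, 2, 1, 3].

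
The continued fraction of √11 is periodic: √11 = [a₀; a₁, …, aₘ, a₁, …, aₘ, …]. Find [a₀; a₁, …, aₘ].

a₀ = ⌊√11⌋ = 3.
With m₀=0, d₀=1 and mₖ₊₁ = dₖaₖ − mₖ, dₖ₊₁ = (n − mₖ₊₁²)/dₖ, aₖ₊₁ = ⌊(a₀+mₖ₊₁)/dₖ₊₁⌋:
  k=1: m=3, d=2, a=3
  k=2: m=3, d=1, a=6
d=1 and a=2a₀=6 at k=2, so the next step gives (m, d) = (3, 2) again — its k=1 value — and the period has length 2.

[3; 3, 6]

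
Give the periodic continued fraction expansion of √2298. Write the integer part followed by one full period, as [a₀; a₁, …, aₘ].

[47; 1, 14, 1, 94]

a₀ = ⌊√2298⌋ = 47.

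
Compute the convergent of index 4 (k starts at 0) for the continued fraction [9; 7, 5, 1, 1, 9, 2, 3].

Using pₖ = aₖpₖ₋₁ + pₖ₋₂, qₖ = aₖqₖ₋₁ + qₖ₋₂ (with p₋₁=1, p₋₂=0, q₋₁=0, q₋₂=1):
  k=0: a=9, p=9, q=1
  k=1: a=7, p=64, q=7
  k=2: a=5, p=329, q=36
  k=3: a=1, p=393, q=43
  k=4: a=1, p=722, q=79

722/79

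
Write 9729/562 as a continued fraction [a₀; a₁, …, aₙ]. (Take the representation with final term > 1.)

[17; 3, 4, 1, 2, 1, 2, 3]

9729 = 17*562 + 175
562 = 3*175 + 37
175 = 4*37 + 27
37 = 1*27 + 10
27 = 2*10 + 7
10 = 1*7 + 3
7 = 2*3 + 1
3 = 3*1 + 0  (stop)
So 9729/562 = [17; 3, 4, 1, 2, 1, 2, 3].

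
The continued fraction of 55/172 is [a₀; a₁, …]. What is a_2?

55 = 0·172 + 55   →  a_0 = 0
172 = 3·55 + 7   →  a_1 = 3
55 = 7·7 + 6   →  a_2 = 7

7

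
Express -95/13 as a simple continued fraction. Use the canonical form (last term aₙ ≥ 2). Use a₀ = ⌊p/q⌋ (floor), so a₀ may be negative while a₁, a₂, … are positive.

-95 = -8·13 + 9
13 = 1·9 + 4
9 = 2·4 + 1
4 = 4·1 + 0  (stop)
So -95/13 = [-8; 1, 2, 4].

[-8; 1, 2, 4]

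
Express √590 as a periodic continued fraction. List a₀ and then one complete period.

[24; 3, 2, 4, 2, 3, 48]

a₀ = ⌊√590⌋ = 24.
With m₀=0, d₀=1 and mₖ₊₁ = dₖaₖ − mₖ, dₖ₊₁ = (n − mₖ₊₁²)/dₖ, aₖ₊₁ = ⌊(a₀+mₖ₊₁)/dₖ₊₁⌋:
  k=1: m=24, d=14, a=3
  k=2: m=18, d=19, a=2
  k=3: m=20, d=10, a=4
  k=4: m=20, d=19, a=2
  k=5: m=18, d=14, a=3
  k=6: m=24, d=1, a=48
d=1 and a=2a₀=48 at k=6, so the next step gives (m, d) = (24, 14) again — its k=1 value — and the period has length 6.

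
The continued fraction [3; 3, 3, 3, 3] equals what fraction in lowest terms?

360/109

Using pₖ = aₖpₖ₋₁ + pₖ₋₂ and qₖ = aₖqₖ₋₁ + qₖ₋₂:
  k=0: a=3, p=3, q=1
  k=1: a=3, p=10, q=3
  k=2: a=3, p=33, q=10
  k=3: a=3, p=109, q=33
  k=4: a=3, p=360, q=109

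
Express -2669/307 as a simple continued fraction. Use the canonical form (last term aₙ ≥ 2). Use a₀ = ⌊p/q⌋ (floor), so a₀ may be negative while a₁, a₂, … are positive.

[-9; 3, 3, 1, 3, 6]

-2669 = -9·307 + 94
307 = 3·94 + 25
94 = 3·25 + 19
25 = 1·19 + 6
19 = 3·6 + 1
6 = 6·1 + 0  (stop)
So -2669/307 = [-9; 3, 3, 1, 3, 6].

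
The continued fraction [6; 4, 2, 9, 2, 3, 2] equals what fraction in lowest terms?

Using pₖ = aₖpₖ₋₁ + pₖ₋₂ and qₖ = aₖqₖ₋₁ + qₖ₋₂:
  k=0: a=6, p=6, q=1
  k=1: a=4, p=25, q=4
  k=2: a=2, p=56, q=9
  k=3: a=9, p=529, q=85
  k=4: a=2, p=1114, q=179
  k=5: a=3, p=3871, q=622
  k=6: a=2, p=8856, q=1423

8856/1423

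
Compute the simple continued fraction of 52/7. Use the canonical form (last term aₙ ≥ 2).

52 = 7*7 + 3
7 = 2*3 + 1
3 = 3*1 + 0  (stop)
So 52/7 = [7; 2, 3].

[7; 2, 3]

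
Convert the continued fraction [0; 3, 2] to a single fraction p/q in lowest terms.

Using pₖ = aₖpₖ₋₁ + pₖ₋₂ and qₖ = aₖqₖ₋₁ + qₖ₋₂:
  k=0: a=0, p=0, q=1
  k=1: a=3, p=1, q=3
  k=2: a=2, p=2, q=7

2/7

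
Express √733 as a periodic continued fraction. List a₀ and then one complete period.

[27; 13, 1, 1, 13, 54]

a₀ = ⌊√733⌋ = 27.
With m₀=0, d₀=1 and mₖ₊₁ = dₖaₖ − mₖ, dₖ₊₁ = (n − mₖ₊₁²)/dₖ, aₖ₊₁ = ⌊(a₀+mₖ₊₁)/dₖ₊₁⌋:
  k=1: m=27, d=4, a=13
  k=2: m=25, d=27, a=1
  k=3: m=2, d=27, a=1
  k=4: m=25, d=4, a=13
  k=5: m=27, d=1, a=54
d=1 and a=2a₀=54 at k=5, so the next step gives (m, d) = (27, 4) again — its k=1 value — and the period has length 5.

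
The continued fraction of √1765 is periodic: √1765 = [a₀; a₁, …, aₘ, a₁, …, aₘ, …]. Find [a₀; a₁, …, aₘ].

[42; 84]

a₀ = ⌊√1765⌋ = 42.
With m₀=0, d₀=1 and mₖ₊₁ = dₖaₖ − mₖ, dₖ₊₁ = (n − mₖ₊₁²)/dₖ, aₖ₊₁ = ⌊(a₀+mₖ₊₁)/dₖ₊₁⌋:
  k=1: m=42, d=1, a=84
d=1 and a=2a₀=84 at k=1, so the next step gives (m, d) = (42, 1) again — its k=1 value — and the period has length 1.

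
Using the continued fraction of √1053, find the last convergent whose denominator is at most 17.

292/9

√1053 = [32; 2, 4, 2, 64, …] (period length 4).
Convergents:
  p_0/q_0 = 32/1
  p_1/q_1 = 65/2
  p_2/q_2 = 292/9
  p_3/q_3 = 649/20
q_2 = 9 ≤ 17 < 20 = q_3, so the answer is 292/9.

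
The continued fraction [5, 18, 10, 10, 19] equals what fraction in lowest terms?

Fold from the inside: start with 19/1.
  10 + 1/19 = 191/19
  10 + 19/191 = 1929/191
  18 + 191/1929 = 34913/1929
  5 + 1929/34913 = 176494/34913

176494/34913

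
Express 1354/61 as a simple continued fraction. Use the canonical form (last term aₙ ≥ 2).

[22; 5, 12]

1354 = 22*61 + 12
61 = 5*12 + 1
12 = 12*1 + 0  (stop)
So 1354/61 = [22; 5, 12].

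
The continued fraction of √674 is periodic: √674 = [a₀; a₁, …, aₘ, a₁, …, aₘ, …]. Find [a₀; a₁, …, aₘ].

a₀ = ⌊√674⌋ = 25.
With m₀=0, d₀=1 and mₖ₊₁ = dₖaₖ − mₖ, dₖ₊₁ = (n − mₖ₊₁²)/dₖ, aₖ₊₁ = ⌊(a₀+mₖ₊₁)/dₖ₊₁⌋:
  k=1: m=25, d=49, a=1
  k=2: m=24, d=2, a=24
  k=3: m=24, d=49, a=1
  k=4: m=25, d=1, a=50
d=1 and a=2a₀=50 at k=4, so the next step gives (m, d) = (25, 49) again — its k=1 value — and the period has length 4.

[25; 1, 24, 1, 50]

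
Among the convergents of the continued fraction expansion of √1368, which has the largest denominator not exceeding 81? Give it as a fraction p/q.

√1368 = [36; 1, 72, …] (period length 2).
Convergents:
  p_0/q_0 = 36/1
  p_1/q_1 = 37/1
  p_2/q_2 = 2700/73
  p_3/q_3 = 2737/74
  p_4/q_4 = 199764/5401
q_3 = 74 ≤ 81 < 5401 = q_4, so the answer is 2737/74.

2737/74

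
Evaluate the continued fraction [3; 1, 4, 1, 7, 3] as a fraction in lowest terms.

563/147

Fold from the inside: start with 3/1.
  7 + 1/3 = 22/3
  1 + 3/22 = 25/22
  4 + 22/25 = 122/25
  1 + 25/122 = 147/122
  3 + 122/147 = 563/147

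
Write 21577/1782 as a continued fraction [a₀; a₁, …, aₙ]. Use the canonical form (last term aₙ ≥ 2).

21577 = 12*1782 + 193
1782 = 9*193 + 45
193 = 4*45 + 13
45 = 3*13 + 6
13 = 2*6 + 1
6 = 6*1 + 0  (stop)
So 21577/1782 = [12; 9, 4, 3, 2, 6].

[12; 9, 4, 3, 2, 6]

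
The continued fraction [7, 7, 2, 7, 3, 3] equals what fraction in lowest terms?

8311/1165

Fold from the inside: start with 3/1.
  3 + 1/3 = 10/3
  7 + 3/10 = 73/10
  2 + 10/73 = 156/73
  7 + 73/156 = 1165/156
  7 + 156/1165 = 8311/1165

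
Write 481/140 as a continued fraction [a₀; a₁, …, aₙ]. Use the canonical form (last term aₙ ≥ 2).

[3; 2, 3, 2, 1, 1, 3]

481 = 3×140 + 61
140 = 2×61 + 18
61 = 3×18 + 7
18 = 2×7 + 4
7 = 1×4 + 3
4 = 1×3 + 1
3 = 3×1 + 0  (stop)
So 481/140 = [3; 2, 3, 2, 1, 1, 3].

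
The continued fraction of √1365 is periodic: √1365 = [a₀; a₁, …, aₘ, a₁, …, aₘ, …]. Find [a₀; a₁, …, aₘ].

[36; 1, 17, 2, 17, 1, 72]

a₀ = ⌊√1365⌋ = 36.
With m₀=0, d₀=1 and mₖ₊₁ = dₖaₖ − mₖ, dₖ₊₁ = (n − mₖ₊₁²)/dₖ, aₖ₊₁ = ⌊(a₀+mₖ₊₁)/dₖ₊₁⌋:
  k=1: m=36, d=69, a=1
  k=2: m=33, d=4, a=17
  k=3: m=35, d=35, a=2
  k=4: m=35, d=4, a=17
  k=5: m=33, d=69, a=1
  k=6: m=36, d=1, a=72
d=1 and a=2a₀=72 at k=6, so the next step gives (m, d) = (36, 69) again — its k=1 value — and the period has length 6.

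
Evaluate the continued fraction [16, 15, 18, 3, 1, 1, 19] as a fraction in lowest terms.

605897/37712

Using pₖ = aₖpₖ₋₁ + pₖ₋₂ and qₖ = aₖqₖ₋₁ + qₖ₋₂:
  k=0: a=16, p=16, q=1
  k=1: a=15, p=241, q=15
  k=2: a=18, p=4354, q=271
  k=3: a=3, p=13303, q=828
  k=4: a=1, p=17657, q=1099
  k=5: a=1, p=30960, q=1927
  k=6: a=19, p=605897, q=37712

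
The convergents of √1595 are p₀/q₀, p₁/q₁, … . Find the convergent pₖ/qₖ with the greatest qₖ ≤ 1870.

51080/1279

√1595 = [39; 1, 14, 1, 78, …] (period length 4).
Convergents:
  p_0/q_0 = 39/1
  p_1/q_1 = 40/1
  p_2/q_2 = 599/15
  p_3/q_3 = 639/16
  p_4/q_4 = 50441/1263
  p_5/q_5 = 51080/1279
  p_6/q_6 = 765561/19169
q_5 = 1279 ≤ 1870 < 19169 = q_6, so the answer is 51080/1279.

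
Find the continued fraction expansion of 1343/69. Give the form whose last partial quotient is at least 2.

1343 = 19×69 + 32
69 = 2×32 + 5
32 = 6×5 + 2
5 = 2×2 + 1
2 = 2×1 + 0  (stop)
So 1343/69 = [19; 2, 6, 2, 2].

[19; 2, 6, 2, 2]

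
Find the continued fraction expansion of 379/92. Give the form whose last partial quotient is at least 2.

379 = 4·92 + 11
92 = 8·11 + 4
11 = 2·4 + 3
4 = 1·3 + 1
3 = 3·1 + 0  (stop)
So 379/92 = [4; 8, 2, 1, 3].

[4; 8, 2, 1, 3]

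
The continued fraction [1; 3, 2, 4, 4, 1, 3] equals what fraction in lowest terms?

796/617

Using pₖ = aₖpₖ₋₁ + pₖ₋₂ and qₖ = aₖqₖ₋₁ + qₖ₋₂:
  k=0: a=1, p=1, q=1
  k=1: a=3, p=4, q=3
  k=2: a=2, p=9, q=7
  k=3: a=4, p=40, q=31
  k=4: a=4, p=169, q=131
  k=5: a=1, p=209, q=162
  k=6: a=3, p=796, q=617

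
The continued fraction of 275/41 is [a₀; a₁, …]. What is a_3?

275 = 6·41 + 29   →  a_0 = 6
41 = 1·29 + 12   →  a_1 = 1
29 = 2·12 + 5   →  a_2 = 2
12 = 2·5 + 2   →  a_3 = 2

2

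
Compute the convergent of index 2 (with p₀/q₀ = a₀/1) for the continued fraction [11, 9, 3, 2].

311/28

Using pₖ = aₖpₖ₋₁ + pₖ₋₂, qₖ = aₖqₖ₋₁ + qₖ₋₂ (with p₋₁=1, p₋₂=0, q₋₁=0, q₋₂=1):
  k=0: a=11, p=11, q=1
  k=1: a=9, p=100, q=9
  k=2: a=3, p=311, q=28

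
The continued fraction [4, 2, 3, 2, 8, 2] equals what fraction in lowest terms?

1269/286

Fold from the inside: start with 2/1.
  8 + 1/2 = 17/2
  2 + 2/17 = 36/17
  3 + 17/36 = 125/36
  2 + 36/125 = 286/125
  4 + 125/286 = 1269/286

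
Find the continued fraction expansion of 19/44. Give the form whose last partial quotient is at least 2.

[0; 2, 3, 6]

19 = 0*44 + 19
44 = 2*19 + 6
19 = 3*6 + 1
6 = 6*1 + 0  (stop)
So 19/44 = [0; 2, 3, 6].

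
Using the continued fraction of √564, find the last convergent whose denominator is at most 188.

√564 = [23; 1, 2, 1, 46, …] (period length 4).
Convergents:
  p_0/q_0 = 23/1
  p_1/q_1 = 24/1
  p_2/q_2 = 71/3
  p_3/q_3 = 95/4
  p_4/q_4 = 4441/187
  p_5/q_5 = 4536/191
q_4 = 187 ≤ 188 < 191 = q_5, so the answer is 4441/187.

4441/187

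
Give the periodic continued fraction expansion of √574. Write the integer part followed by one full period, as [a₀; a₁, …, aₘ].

a₀ = ⌊√574⌋ = 23.
With m₀=0, d₀=1 and mₖ₊₁ = dₖaₖ − mₖ, dₖ₊₁ = (n − mₖ₊₁²)/dₖ, aₖ₊₁ = ⌊(a₀+mₖ₊₁)/dₖ₊₁⌋:
  k=1: m=23, d=45, a=1
  k=2: m=22, d=2, a=22
  k=3: m=22, d=45, a=1
  k=4: m=23, d=1, a=46
d=1 and a=2a₀=46 at k=4, so the next step gives (m, d) = (23, 45) again — its k=1 value — and the period has length 4.

[23; 1, 22, 1, 46]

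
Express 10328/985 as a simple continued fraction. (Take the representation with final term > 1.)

[10; 2, 16, 2, 14]

10328 = 10*985 + 478
985 = 2*478 + 29
478 = 16*29 + 14
29 = 2*14 + 1
14 = 14*1 + 0  (stop)
So 10328/985 = [10; 2, 16, 2, 14].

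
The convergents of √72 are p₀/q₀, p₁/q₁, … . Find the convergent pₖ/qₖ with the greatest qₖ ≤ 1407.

9512/1121

√72 = [8; 2, 16, …] (period length 2).
Convergents:
  p_0/q_0 = 8/1
  p_1/q_1 = 17/2
  p_2/q_2 = 280/33
  p_3/q_3 = 577/68
  p_4/q_4 = 9512/1121
  p_5/q_5 = 19601/2310
q_4 = 1121 ≤ 1407 < 2310 = q_5, so the answer is 9512/1121.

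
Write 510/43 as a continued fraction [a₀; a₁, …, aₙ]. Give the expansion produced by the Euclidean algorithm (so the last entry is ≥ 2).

[11; 1, 6, 6]

510 = 11*43 + 37
43 = 1*37 + 6
37 = 6*6 + 1
6 = 6*1 + 0  (stop)
So 510/43 = [11; 1, 6, 6].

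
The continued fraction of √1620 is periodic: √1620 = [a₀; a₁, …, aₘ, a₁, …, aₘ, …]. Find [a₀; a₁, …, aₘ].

[40; 4, 80]

a₀ = ⌊√1620⌋ = 40.
With m₀=0, d₀=1 and mₖ₊₁ = dₖaₖ − mₖ, dₖ₊₁ = (n − mₖ₊₁²)/dₖ, aₖ₊₁ = ⌊(a₀+mₖ₊₁)/dₖ₊₁⌋:
  k=1: m=40, d=20, a=4
  k=2: m=40, d=1, a=80
d=1 and a=2a₀=80 at k=2, so the next step gives (m, d) = (40, 20) again — its k=1 value — and the period has length 2.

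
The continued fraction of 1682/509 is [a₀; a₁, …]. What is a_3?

1

1682 = 3·509 + 155   →  a_0 = 3
509 = 3·155 + 44   →  a_1 = 3
155 = 3·44 + 23   →  a_2 = 3
44 = 1·23 + 21   →  a_3 = 1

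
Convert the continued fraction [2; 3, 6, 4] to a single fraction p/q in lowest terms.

183/79

Fold from the inside: start with 4/1.
  6 + 1/4 = 25/4
  3 + 4/25 = 79/25
  2 + 25/79 = 183/79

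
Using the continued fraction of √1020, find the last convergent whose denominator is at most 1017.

√1020 = [31; 1, 14, 1, 62, …] (period length 4).
Convergents:
  p_0/q_0 = 31/1
  p_1/q_1 = 32/1
  p_2/q_2 = 479/15
  p_3/q_3 = 511/16
  p_4/q_4 = 32161/1007
  p_5/q_5 = 32672/1023
q_4 = 1007 ≤ 1017 < 1023 = q_5, so the answer is 32161/1007.

32161/1007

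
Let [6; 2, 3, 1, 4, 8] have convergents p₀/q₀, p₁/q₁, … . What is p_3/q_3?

Using pₖ = aₖpₖ₋₁ + pₖ₋₂, qₖ = aₖqₖ₋₁ + qₖ₋₂ (with p₋₁=1, p₋₂=0, q₋₁=0, q₋₂=1):
  k=0: a=6, p=6, q=1
  k=1: a=2, p=13, q=2
  k=2: a=3, p=45, q=7
  k=3: a=1, p=58, q=9

58/9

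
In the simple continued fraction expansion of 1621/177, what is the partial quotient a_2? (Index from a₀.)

1621 = 9·177 + 28   →  a_0 = 9
177 = 6·28 + 9   →  a_1 = 6
28 = 3·9 + 1   →  a_2 = 3

3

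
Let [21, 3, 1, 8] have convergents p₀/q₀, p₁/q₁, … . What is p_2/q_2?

85/4

Using pₖ = aₖpₖ₋₁ + pₖ₋₂, qₖ = aₖqₖ₋₁ + qₖ₋₂ (with p₋₁=1, p₋₂=0, q₋₁=0, q₋₂=1):
  k=0: a=21, p=21, q=1
  k=1: a=3, p=64, q=3
  k=2: a=1, p=85, q=4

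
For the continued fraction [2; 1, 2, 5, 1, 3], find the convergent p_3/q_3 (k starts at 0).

Using pₖ = aₖpₖ₋₁ + pₖ₋₂, qₖ = aₖqₖ₋₁ + qₖ₋₂ (with p₋₁=1, p₋₂=0, q₋₁=0, q₋₂=1):
  k=0: a=2, p=2, q=1
  k=1: a=1, p=3, q=1
  k=2: a=2, p=8, q=3
  k=3: a=5, p=43, q=16

43/16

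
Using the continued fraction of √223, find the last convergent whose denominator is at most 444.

√223 = [14; 1, 13, 1, 28, …] (period length 4).
Convergents:
  p_0/q_0 = 14/1
  p_1/q_1 = 15/1
  p_2/q_2 = 209/14
  p_3/q_3 = 224/15
  p_4/q_4 = 6481/434
  p_5/q_5 = 6705/449
q_4 = 434 ≤ 444 < 449 = q_5, so the answer is 6481/434.

6481/434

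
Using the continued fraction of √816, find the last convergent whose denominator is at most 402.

√816 = [28; 1, 1, 3, 3, 3, 1, 1, 56, …] (period length 8).
Convergents:
  p_0/q_0 = 28/1
  p_1/q_1 = 29/1
  p_2/q_2 = 57/2
  p_3/q_3 = 200/7
  p_4/q_4 = 657/23
  p_5/q_5 = 2171/76
  p_6/q_6 = 2828/99
  p_7/q_7 = 4999/175
  p_8/q_8 = 282772/9899
q_7 = 175 ≤ 402 < 9899 = q_8, so the answer is 4999/175.

4999/175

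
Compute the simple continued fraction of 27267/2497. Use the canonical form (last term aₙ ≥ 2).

[10; 1, 11, 2, 16, 6]

27267 = 10×2497 + 2297
2497 = 1×2297 + 200
2297 = 11×200 + 97
200 = 2×97 + 6
97 = 16×6 + 1
6 = 6×1 + 0  (stop)
So 27267/2497 = [10; 1, 11, 2, 16, 6].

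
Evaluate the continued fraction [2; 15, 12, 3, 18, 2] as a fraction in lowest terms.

Fold from the inside: start with 2/1.
  18 + 1/2 = 37/2
  3 + 2/37 = 113/37
  12 + 37/113 = 1393/113
  15 + 113/1393 = 21008/1393
  2 + 1393/21008 = 43409/21008

43409/21008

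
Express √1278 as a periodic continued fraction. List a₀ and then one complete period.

a₀ = ⌊√1278⌋ = 35.
With m₀=0, d₀=1 and mₖ₊₁ = dₖaₖ − mₖ, dₖ₊₁ = (n − mₖ₊₁²)/dₖ, aₖ₊₁ = ⌊(a₀+mₖ₊₁)/dₖ₊₁⌋:
  k=1: m=35, d=53, a=1
  k=2: m=18, d=18, a=2
  k=3: m=18, d=53, a=1
  k=4: m=35, d=1, a=70
d=1 and a=2a₀=70 at k=4, so the next step gives (m, d) = (35, 53) again — its k=1 value — and the period has length 4.

[35; 1, 2, 1, 70]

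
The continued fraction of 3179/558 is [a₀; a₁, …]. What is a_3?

3179 = 5·558 + 389   →  a_0 = 5
558 = 1·389 + 169   →  a_1 = 1
389 = 2·169 + 51   →  a_2 = 2
169 = 3·51 + 16   →  a_3 = 3

3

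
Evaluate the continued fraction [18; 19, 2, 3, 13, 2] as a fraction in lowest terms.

Using pₖ = aₖpₖ₋₁ + pₖ₋₂ and qₖ = aₖqₖ₋₁ + qₖ₋₂:
  k=0: a=18, p=18, q=1
  k=1: a=19, p=343, q=19
  k=2: a=2, p=704, q=39
  k=3: a=3, p=2455, q=136
  k=4: a=13, p=32619, q=1807
  k=5: a=2, p=67693, q=3750

67693/3750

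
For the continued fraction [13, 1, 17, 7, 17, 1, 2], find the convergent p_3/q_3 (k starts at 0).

Using pₖ = aₖpₖ₋₁ + pₖ₋₂, qₖ = aₖqₖ₋₁ + qₖ₋₂ (with p₋₁=1, p₋₂=0, q₋₁=0, q₋₂=1):
  k=0: a=13, p=13, q=1
  k=1: a=1, p=14, q=1
  k=2: a=17, p=251, q=18
  k=3: a=7, p=1771, q=127

1771/127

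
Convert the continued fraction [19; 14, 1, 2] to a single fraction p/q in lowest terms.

839/44

Using pₖ = aₖpₖ₋₁ + pₖ₋₂ and qₖ = aₖqₖ₋₁ + qₖ₋₂:
  k=0: a=19, p=19, q=1
  k=1: a=14, p=267, q=14
  k=2: a=1, p=286, q=15
  k=3: a=2, p=839, q=44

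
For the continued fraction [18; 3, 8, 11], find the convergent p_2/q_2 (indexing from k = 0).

458/25

Using pₖ = aₖpₖ₋₁ + pₖ₋₂, qₖ = aₖqₖ₋₁ + qₖ₋₂ (with p₋₁=1, p₋₂=0, q₋₁=0, q₋₂=1):
  k=0: a=18, p=18, q=1
  k=1: a=3, p=55, q=3
  k=2: a=8, p=458, q=25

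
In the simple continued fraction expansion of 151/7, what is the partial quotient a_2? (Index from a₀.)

151 = 21·7 + 4   →  a_0 = 21
7 = 1·4 + 3   →  a_1 = 1
4 = 1·3 + 1   →  a_2 = 1

1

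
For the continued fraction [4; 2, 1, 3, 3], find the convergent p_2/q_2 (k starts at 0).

Using pₖ = aₖpₖ₋₁ + pₖ₋₂, qₖ = aₖqₖ₋₁ + qₖ₋₂ (with p₋₁=1, p₋₂=0, q₋₁=0, q₋₂=1):
  k=0: a=4, p=4, q=1
  k=1: a=2, p=9, q=2
  k=2: a=1, p=13, q=3

13/3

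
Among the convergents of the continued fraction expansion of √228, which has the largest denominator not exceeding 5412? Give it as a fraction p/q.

45601/3020

√228 = [15; 10, 30, …] (period length 2).
Convergents:
  p_0/q_0 = 15/1
  p_1/q_1 = 151/10
  p_2/q_2 = 4545/301
  p_3/q_3 = 45601/3020
  p_4/q_4 = 1372575/90901
q_3 = 3020 ≤ 5412 < 90901 = q_4, so the answer is 45601/3020.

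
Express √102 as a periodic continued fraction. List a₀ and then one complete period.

a₀ = ⌊√102⌋ = 10.
With m₀=0, d₀=1 and mₖ₊₁ = dₖaₖ − mₖ, dₖ₊₁ = (n − mₖ₊₁²)/dₖ, aₖ₊₁ = ⌊(a₀+mₖ₊₁)/dₖ₊₁⌋:
  k=1: m=10, d=2, a=10
  k=2: m=10, d=1, a=20
d=1 and a=2a₀=20 at k=2, so the next step gives (m, d) = (10, 2) again — its k=1 value — and the period has length 2.

[10; 10, 20]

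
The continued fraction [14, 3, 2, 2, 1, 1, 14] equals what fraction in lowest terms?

8547/598

Using pₖ = aₖpₖ₋₁ + pₖ₋₂ and qₖ = aₖqₖ₋₁ + qₖ₋₂:
  k=0: a=14, p=14, q=1
  k=1: a=3, p=43, q=3
  k=2: a=2, p=100, q=7
  k=3: a=2, p=243, q=17
  k=4: a=1, p=343, q=24
  k=5: a=1, p=586, q=41
  k=6: a=14, p=8547, q=598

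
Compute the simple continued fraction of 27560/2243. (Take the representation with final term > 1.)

27560 = 12*2243 + 644
2243 = 3*644 + 311
644 = 2*311 + 22
311 = 14*22 + 3
22 = 7*3 + 1
3 = 3*1 + 0  (stop)
So 27560/2243 = [12; 3, 2, 14, 7, 3].

[12; 3, 2, 14, 7, 3]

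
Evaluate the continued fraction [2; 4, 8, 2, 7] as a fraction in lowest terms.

Using pₖ = aₖpₖ₋₁ + pₖ₋₂ and qₖ = aₖqₖ₋₁ + qₖ₋₂:
  k=0: a=2, p=2, q=1
  k=1: a=4, p=9, q=4
  k=2: a=8, p=74, q=33
  k=3: a=2, p=157, q=70
  k=4: a=7, p=1173, q=523

1173/523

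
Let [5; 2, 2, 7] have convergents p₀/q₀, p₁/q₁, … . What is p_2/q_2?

27/5

Using pₖ = aₖpₖ₋₁ + pₖ₋₂, qₖ = aₖqₖ₋₁ + qₖ₋₂ (with p₋₁=1, p₋₂=0, q₋₁=0, q₋₂=1):
  k=0: a=5, p=5, q=1
  k=1: a=2, p=11, q=2
  k=2: a=2, p=27, q=5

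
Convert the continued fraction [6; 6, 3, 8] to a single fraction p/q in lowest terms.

Fold from the inside: start with 8/1.
  3 + 1/8 = 25/8
  6 + 8/25 = 158/25
  6 + 25/158 = 973/158

973/158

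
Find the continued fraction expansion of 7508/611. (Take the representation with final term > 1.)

[12; 3, 2, 8, 3, 3]

7508 = 12*611 + 176
611 = 3*176 + 83
176 = 2*83 + 10
83 = 8*10 + 3
10 = 3*3 + 1
3 = 3*1 + 0  (stop)
So 7508/611 = [12; 3, 2, 8, 3, 3].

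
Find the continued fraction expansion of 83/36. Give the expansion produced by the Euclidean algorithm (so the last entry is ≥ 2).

[2; 3, 3, 1, 2]

83 = 2·36 + 11
36 = 3·11 + 3
11 = 3·3 + 2
3 = 1·2 + 1
2 = 2·1 + 0  (stop)
So 83/36 = [2; 3, 3, 1, 2].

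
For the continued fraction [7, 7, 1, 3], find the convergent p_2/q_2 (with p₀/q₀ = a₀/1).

57/8

Using pₖ = aₖpₖ₋₁ + pₖ₋₂, qₖ = aₖqₖ₋₁ + qₖ₋₂ (with p₋₁=1, p₋₂=0, q₋₁=0, q₋₂=1):
  k=0: a=7, p=7, q=1
  k=1: a=7, p=50, q=7
  k=2: a=1, p=57, q=8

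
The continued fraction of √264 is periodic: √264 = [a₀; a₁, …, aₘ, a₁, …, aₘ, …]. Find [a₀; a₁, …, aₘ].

[16; 4, 32]

a₀ = ⌊√264⌋ = 16.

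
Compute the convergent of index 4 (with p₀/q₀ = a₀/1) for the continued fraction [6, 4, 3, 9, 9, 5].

Using pₖ = aₖpₖ₋₁ + pₖ₋₂, qₖ = aₖqₖ₋₁ + qₖ₋₂ (with p₋₁=1, p₋₂=0, q₋₁=0, q₋₂=1):
  k=0: a=6, p=6, q=1
  k=1: a=4, p=25, q=4
  k=2: a=3, p=81, q=13
  k=3: a=9, p=754, q=121
  k=4: a=9, p=6867, q=1102

6867/1102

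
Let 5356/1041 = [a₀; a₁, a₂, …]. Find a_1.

5356 = 5·1041 + 151   →  a_0 = 5
1041 = 6·151 + 135   →  a_1 = 6

6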